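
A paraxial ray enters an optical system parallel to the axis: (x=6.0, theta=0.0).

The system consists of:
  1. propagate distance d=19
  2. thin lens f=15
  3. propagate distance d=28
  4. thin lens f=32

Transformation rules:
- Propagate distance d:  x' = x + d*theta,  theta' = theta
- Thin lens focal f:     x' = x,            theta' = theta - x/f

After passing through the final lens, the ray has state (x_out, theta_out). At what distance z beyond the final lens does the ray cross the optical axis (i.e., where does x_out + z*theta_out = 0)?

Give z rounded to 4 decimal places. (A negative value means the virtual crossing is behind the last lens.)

Answer: -21.8947

Derivation:
Initial: x=6.0000 theta=0.0000
After 1 (propagate distance d=19): x=6.0000 theta=0.0000
After 2 (thin lens f=15): x=6.0000 theta=-0.4000
After 3 (propagate distance d=28): x=-5.2000 theta=-0.4000
After 4 (thin lens f=32): x=-5.2000 theta=-0.2375
z_focus = -x_out/theta_out = -(-5.2000)/(-0.2375) = -416/19 ≈ -21.8947
Rounded to 4 decimal places: z = -21.8947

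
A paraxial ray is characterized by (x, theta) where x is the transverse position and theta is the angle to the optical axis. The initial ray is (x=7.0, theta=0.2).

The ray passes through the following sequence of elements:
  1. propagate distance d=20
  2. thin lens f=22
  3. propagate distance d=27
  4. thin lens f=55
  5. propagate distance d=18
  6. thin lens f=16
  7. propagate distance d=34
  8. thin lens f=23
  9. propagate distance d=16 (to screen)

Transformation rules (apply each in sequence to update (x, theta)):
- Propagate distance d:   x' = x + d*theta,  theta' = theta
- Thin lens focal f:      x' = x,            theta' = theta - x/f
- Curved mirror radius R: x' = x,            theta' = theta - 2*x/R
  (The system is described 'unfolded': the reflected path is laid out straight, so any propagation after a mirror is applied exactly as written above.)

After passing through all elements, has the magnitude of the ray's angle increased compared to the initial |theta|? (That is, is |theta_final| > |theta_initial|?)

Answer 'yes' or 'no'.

Answer: yes

Derivation:
Initial: x=7.0000 theta=0.2000
After 1 (propagate distance d=20): x=11.0000 theta=0.2000
After 2 (thin lens f=22): x=11.0000 theta=-0.3000
After 3 (propagate distance d=27): x=2.9000 theta=-0.3000
After 4 (thin lens f=55): x=2.9000 theta=-97/275 (≈-0.3527)
After 5 (propagate distance d=18): x=-1897/550 (≈-3.4491) theta=-97/275 (≈-0.3527)
After 6 (thin lens f=16): x=-1897/550 (≈-3.4491) theta=-1207/8800 (≈-0.1372)
After 7 (propagate distance d=34): x=-8.1125 theta=-1207/8800 (≈-0.1372)
After 8 (thin lens f=23): x=-8.1125 theta=43629/202400 (≈0.2156)
After 9 (propagate distance d=16 (to screen)): x=-471953/101200 (≈-4.6636) theta=43629/202400 (≈0.2156)
|theta_initial|=0.2000 |theta_final|=43629/202400 (≈0.2156) -> increased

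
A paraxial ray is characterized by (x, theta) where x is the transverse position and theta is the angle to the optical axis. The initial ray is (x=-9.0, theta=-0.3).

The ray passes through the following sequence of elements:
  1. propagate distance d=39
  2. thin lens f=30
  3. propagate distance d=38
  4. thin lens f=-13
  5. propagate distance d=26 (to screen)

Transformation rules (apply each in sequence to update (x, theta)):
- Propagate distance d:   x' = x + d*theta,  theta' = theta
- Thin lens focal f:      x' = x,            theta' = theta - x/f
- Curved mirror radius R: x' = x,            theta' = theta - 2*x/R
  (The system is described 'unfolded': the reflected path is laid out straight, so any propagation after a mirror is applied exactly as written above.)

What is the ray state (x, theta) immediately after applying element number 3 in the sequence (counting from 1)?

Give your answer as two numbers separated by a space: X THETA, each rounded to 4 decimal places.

Initial: x=-9.0000 theta=-0.3000
After 1 (propagate distance d=39): x=-20.7000 theta=-0.3000
After 2 (thin lens f=30): x=-20.7000 theta=0.3900
After 3 (propagate distance d=38): x=-5.8800 theta=0.3900
Rounded to 4 decimal places: x = -5.8800, theta = 0.3900

Answer: -5.8800 0.3900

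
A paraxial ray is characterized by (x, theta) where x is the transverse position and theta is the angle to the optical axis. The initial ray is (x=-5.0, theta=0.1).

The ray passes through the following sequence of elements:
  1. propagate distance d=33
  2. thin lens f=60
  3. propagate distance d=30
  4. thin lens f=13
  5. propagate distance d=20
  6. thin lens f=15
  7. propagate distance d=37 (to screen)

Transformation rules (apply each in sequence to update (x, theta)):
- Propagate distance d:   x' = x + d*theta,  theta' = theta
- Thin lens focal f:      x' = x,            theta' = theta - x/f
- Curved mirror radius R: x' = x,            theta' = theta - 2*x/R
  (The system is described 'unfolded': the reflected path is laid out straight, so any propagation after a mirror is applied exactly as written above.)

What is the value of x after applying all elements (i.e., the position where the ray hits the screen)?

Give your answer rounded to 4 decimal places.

Answer: -3.4374

Derivation:
Initial: x=-5.0000 theta=0.1000
After 1 (propagate distance d=33): x=-1.7000 theta=0.1000
After 2 (thin lens f=60): x=-1.7000 theta=77/600 (≈0.1283)
After 3 (propagate distance d=30): x=2.1500 theta=77/600 (≈0.1283)
After 4 (thin lens f=13): x=2.1500 theta=-289/7800 (≈-0.0371)
After 5 (propagate distance d=20): x=1099/780 (≈1.4090) theta=-289/7800 (≈-0.0371)
After 6 (thin lens f=15): x=1099/780 (≈1.4090) theta=-613/4680 (≈-0.1310)
After 7 (propagate distance d=37 (to screen)): x=-16087/4680 (≈-3.4374) theta=-613/4680 (≈-0.1310)
Rounded to 4 decimal places: x = -3.4374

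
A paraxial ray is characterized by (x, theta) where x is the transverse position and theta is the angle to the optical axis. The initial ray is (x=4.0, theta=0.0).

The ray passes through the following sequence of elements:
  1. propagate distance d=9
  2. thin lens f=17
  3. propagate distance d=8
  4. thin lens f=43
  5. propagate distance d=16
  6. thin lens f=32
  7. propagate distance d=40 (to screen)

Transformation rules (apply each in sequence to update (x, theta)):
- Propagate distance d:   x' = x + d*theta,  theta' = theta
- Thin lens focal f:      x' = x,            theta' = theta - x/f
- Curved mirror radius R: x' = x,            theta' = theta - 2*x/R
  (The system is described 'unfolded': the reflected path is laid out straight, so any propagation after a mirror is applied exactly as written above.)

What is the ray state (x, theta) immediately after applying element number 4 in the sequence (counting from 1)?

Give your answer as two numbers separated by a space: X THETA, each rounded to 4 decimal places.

Initial: x=4.0000 theta=0.0000
After 1 (propagate distance d=9): x=4.0000 theta=0.0000
After 2 (thin lens f=17): x=4.0000 theta=-4/17 (≈-0.2353)
After 3 (propagate distance d=8): x=36/17 (≈2.1176) theta=-4/17 (≈-0.2353)
After 4 (thin lens f=43): x=36/17 (≈2.1176) theta=-208/731 (≈-0.2845)
Rounded to 4 decimal places: x = 2.1176, theta = -0.2845

Answer: 2.1176 -0.2845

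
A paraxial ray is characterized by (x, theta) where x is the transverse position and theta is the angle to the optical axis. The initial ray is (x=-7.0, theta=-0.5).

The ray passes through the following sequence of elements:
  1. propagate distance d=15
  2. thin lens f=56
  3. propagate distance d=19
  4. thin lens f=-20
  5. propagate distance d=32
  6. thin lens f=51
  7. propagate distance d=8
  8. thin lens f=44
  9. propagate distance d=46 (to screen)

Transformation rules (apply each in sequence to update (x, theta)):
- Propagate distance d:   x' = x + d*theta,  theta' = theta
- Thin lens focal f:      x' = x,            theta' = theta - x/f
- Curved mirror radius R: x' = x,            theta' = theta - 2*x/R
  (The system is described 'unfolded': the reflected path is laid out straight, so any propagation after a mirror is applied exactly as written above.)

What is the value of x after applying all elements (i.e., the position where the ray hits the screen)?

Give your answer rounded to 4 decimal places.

Initial: x=-7.0000 theta=-0.5000
After 1 (propagate distance d=15): x=-14.5000 theta=-0.5000
After 2 (thin lens f=56): x=-14.5000 theta=-27/112 (≈-0.2411)
After 3 (propagate distance d=19): x=-2137/112 (≈-19.0804) theta=-27/112 (≈-0.2411)
After 4 (thin lens f=-20): x=-2137/112 (≈-19.0804) theta=-2677/2240 (≈-1.1951)
After 5 (propagate distance d=32): x=-32101/560 (≈-57.3232) theta=-2677/2240 (≈-1.1951)
After 6 (thin lens f=51): x=-32101/560 (≈-57.3232) theta=-8123/114240 (≈-0.0711)
After 7 (propagate distance d=8): x=-1653397/28560 (≈-57.8921) theta=-8123/114240 (≈-0.0711)
After 8 (thin lens f=44): x=-1653397/28560 (≈-57.8921) theta=130337/104720 (≈1.2446)
After 9 (propagate distance d=46 (to screen)): x=-200861/314160 (≈-0.6394) theta=130337/104720 (≈1.2446)
Rounded to 4 decimal places: x = -0.6394

Answer: -0.6394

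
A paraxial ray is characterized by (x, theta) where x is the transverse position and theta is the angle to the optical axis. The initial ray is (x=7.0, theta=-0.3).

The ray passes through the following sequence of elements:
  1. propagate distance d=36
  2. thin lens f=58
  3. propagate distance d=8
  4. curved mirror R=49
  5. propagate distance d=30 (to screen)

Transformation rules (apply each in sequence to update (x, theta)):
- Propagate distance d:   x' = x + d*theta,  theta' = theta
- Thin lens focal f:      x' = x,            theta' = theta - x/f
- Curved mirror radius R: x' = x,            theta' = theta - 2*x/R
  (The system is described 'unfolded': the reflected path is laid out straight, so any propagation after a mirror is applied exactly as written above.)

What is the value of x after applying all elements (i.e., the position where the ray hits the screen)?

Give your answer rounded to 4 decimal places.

Answer: -5.7603

Derivation:
Initial: x=7.0000 theta=-0.3000
After 1 (propagate distance d=36): x=-3.8000 theta=-0.3000
After 2 (thin lens f=58): x=-3.8000 theta=-34/145 (≈-0.2345)
After 3 (propagate distance d=8): x=-823/145 (≈-5.6759) theta=-34/145 (≈-0.2345)
After 4 (curved mirror R=49): x=-823/145 (≈-5.6759) theta=-4/1421 (≈-0.0028)
After 5 (propagate distance d=30 (to screen)): x=-40927/7105 (≈-5.7603) theta=-4/1421 (≈-0.0028)
Rounded to 4 decimal places: x = -5.7603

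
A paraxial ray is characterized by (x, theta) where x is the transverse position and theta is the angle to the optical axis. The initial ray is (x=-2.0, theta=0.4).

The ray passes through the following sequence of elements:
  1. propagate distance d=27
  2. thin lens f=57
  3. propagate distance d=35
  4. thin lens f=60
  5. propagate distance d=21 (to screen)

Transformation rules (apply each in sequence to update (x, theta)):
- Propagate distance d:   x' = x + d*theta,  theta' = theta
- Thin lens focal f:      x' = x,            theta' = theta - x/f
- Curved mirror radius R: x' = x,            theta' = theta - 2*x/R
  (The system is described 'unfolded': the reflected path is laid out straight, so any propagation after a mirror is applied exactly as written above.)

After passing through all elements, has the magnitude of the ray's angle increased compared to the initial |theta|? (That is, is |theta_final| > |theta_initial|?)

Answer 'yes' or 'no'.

Answer: no

Derivation:
Initial: x=-2.0000 theta=0.4000
After 1 (propagate distance d=27): x=8.8000 theta=0.4000
After 2 (thin lens f=57): x=8.8000 theta=14/57 (≈0.2456)
After 3 (propagate distance d=35): x=4958/285 (≈17.3965) theta=14/57 (≈0.2456)
After 4 (thin lens f=60): x=4958/285 (≈17.3965) theta=-379/8550 (≈-0.0443)
After 5 (propagate distance d=21 (to screen)): x=46927/2850 (≈16.4656) theta=-379/8550 (≈-0.0443)
|theta_initial|=0.4000 |theta_final|=379/8550 (≈0.0443) -> not increased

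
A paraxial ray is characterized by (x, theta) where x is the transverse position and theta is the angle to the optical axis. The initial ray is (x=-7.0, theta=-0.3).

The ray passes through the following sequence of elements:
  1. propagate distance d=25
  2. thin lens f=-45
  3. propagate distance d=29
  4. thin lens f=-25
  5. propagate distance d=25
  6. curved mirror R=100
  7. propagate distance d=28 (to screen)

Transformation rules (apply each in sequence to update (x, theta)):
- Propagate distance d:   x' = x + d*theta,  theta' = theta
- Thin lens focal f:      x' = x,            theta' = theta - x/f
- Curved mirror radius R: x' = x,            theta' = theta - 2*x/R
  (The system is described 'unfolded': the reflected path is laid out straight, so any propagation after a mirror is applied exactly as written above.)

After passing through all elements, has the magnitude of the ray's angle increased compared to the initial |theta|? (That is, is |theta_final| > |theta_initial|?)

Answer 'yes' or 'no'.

Answer: yes

Derivation:
Initial: x=-7.0000 theta=-0.3000
After 1 (propagate distance d=25): x=-14.5000 theta=-0.3000
After 2 (thin lens f=-45): x=-14.5000 theta=-28/45 (≈-0.6222)
After 3 (propagate distance d=29): x=-2929/90 (≈-32.5444) theta=-28/45 (≈-0.6222)
After 4 (thin lens f=-25): x=-2929/90 (≈-32.5444) theta=-1.9240
After 5 (propagate distance d=25): x=-3629/45 (≈-80.6444) theta=-1.9240
After 6 (curved mirror R=100): x=-3629/45 (≈-80.6444) theta=-14/45 (≈-0.3111)
After 7 (propagate distance d=28 (to screen)): x=-4021/45 (≈-89.3556) theta=-14/45 (≈-0.3111)
|theta_initial|=0.3000 |theta_final|=14/45 (≈0.3111) -> increased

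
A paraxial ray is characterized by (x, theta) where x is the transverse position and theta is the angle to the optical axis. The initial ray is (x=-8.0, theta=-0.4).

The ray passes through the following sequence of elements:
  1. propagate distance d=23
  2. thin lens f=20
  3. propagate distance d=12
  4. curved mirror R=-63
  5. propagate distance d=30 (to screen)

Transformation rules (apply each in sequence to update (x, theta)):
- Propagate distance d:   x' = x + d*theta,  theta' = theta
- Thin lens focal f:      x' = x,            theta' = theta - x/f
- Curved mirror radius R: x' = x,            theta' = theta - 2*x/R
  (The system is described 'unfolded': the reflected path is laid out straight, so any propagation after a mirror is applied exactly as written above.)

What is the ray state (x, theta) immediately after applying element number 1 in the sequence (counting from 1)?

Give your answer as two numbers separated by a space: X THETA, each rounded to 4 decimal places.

Answer: -17.2000 -0.4000

Derivation:
Initial: x=-8.0000 theta=-0.4000
After 1 (propagate distance d=23): x=-17.2000 theta=-0.4000
Rounded to 4 decimal places: x = -17.2000, theta = -0.4000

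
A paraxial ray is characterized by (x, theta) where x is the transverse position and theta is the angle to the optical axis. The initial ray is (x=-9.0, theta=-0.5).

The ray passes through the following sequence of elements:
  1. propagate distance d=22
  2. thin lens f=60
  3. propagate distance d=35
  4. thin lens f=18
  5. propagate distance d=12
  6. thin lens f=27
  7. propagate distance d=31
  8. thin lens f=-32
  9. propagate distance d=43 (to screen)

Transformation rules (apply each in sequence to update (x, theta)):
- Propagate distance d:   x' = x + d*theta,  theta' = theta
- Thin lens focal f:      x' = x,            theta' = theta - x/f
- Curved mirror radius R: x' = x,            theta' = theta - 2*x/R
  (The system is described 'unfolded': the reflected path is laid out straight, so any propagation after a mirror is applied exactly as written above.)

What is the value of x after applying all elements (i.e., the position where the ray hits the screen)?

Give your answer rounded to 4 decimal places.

Initial: x=-9.0000 theta=-0.5000
After 1 (propagate distance d=22): x=-20.0000 theta=-0.5000
After 2 (thin lens f=60): x=-20.0000 theta=-1/6 (≈-0.1667)
After 3 (propagate distance d=35): x=-155/6 (≈-25.8333) theta=-1/6 (≈-0.1667)
After 4 (thin lens f=18): x=-155/6 (≈-25.8333) theta=137/108 (≈1.2685)
After 5 (propagate distance d=12): x=-191/18 (≈-10.6111) theta=137/108 (≈1.2685)
After 6 (thin lens f=27): x=-191/18 (≈-10.6111) theta=1615/972 (≈1.6615)
After 7 (propagate distance d=31): x=39751/972 (≈40.8961) theta=1615/972 (≈1.6615)
After 8 (thin lens f=-32): x=39751/972 (≈40.8961) theta=10159/3456 (≈2.9395)
After 9 (propagate distance d=43 (to screen)): x=5203565/31104 (≈167.2957) theta=10159/3456 (≈2.9395)
Rounded to 4 decimal places: x = 167.2957

Answer: 167.2957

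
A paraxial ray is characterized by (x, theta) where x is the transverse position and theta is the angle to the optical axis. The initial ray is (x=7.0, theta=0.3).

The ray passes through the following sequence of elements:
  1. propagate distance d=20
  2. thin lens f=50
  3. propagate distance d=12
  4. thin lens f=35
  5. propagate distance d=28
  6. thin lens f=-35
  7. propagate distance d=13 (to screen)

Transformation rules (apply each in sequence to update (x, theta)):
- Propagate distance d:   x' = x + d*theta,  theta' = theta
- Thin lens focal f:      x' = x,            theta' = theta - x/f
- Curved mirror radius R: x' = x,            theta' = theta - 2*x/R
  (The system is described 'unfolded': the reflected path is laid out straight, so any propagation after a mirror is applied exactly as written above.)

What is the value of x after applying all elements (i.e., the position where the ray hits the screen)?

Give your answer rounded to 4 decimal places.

Answer: 0.7465

Derivation:
Initial: x=7.0000 theta=0.3000
After 1 (propagate distance d=20): x=13.0000 theta=0.3000
After 2 (thin lens f=50): x=13.0000 theta=0.0400
After 3 (propagate distance d=12): x=13.4800 theta=0.0400
After 4 (thin lens f=35): x=13.4800 theta=-302/875 (≈-0.3451)
After 5 (propagate distance d=28): x=3.8160 theta=-302/875 (≈-0.3451)
After 6 (thin lens f=-35): x=3.8160 theta=-1033/4375 (≈-0.2361)
After 7 (propagate distance d=13 (to screen)): x=3266/4375 (≈0.7465) theta=-1033/4375 (≈-0.2361)
Rounded to 4 decimal places: x = 0.7465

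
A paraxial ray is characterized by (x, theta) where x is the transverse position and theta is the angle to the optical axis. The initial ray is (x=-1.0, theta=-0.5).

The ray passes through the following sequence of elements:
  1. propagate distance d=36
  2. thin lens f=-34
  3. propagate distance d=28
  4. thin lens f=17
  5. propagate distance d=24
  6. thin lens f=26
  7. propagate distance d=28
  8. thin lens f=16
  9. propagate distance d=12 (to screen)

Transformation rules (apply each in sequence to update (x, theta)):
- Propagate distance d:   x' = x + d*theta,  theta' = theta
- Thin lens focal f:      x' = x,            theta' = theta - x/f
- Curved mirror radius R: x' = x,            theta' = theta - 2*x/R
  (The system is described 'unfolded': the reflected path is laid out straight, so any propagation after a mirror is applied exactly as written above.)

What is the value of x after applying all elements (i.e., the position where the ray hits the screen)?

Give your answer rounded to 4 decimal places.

Answer: 36.8394

Derivation:
Initial: x=-1.0000 theta=-0.5000
After 1 (propagate distance d=36): x=-19.0000 theta=-0.5000
After 2 (thin lens f=-34): x=-19.0000 theta=-18/17 (≈-1.0588)
After 3 (propagate distance d=28): x=-827/17 (≈-48.6471) theta=-18/17 (≈-1.0588)
After 4 (thin lens f=17): x=-827/17 (≈-48.6471) theta=521/289 (≈1.8028)
After 5 (propagate distance d=24): x=-1555/289 (≈-5.3806) theta=521/289 (≈1.8028)
After 6 (thin lens f=26): x=-1555/289 (≈-5.3806) theta=15101/7514 (≈2.0097)
After 7 (propagate distance d=28): x=11247/221 (≈50.8914) theta=15101/7514 (≈2.0097)
After 8 (thin lens f=16): x=11247/221 (≈50.8914) theta=-70391/60112 (≈-1.1710)
After 9 (propagate distance d=12 (to screen)): x=553623/15028 (≈36.8394) theta=-70391/60112 (≈-1.1710)
Rounded to 4 decimal places: x = 36.8394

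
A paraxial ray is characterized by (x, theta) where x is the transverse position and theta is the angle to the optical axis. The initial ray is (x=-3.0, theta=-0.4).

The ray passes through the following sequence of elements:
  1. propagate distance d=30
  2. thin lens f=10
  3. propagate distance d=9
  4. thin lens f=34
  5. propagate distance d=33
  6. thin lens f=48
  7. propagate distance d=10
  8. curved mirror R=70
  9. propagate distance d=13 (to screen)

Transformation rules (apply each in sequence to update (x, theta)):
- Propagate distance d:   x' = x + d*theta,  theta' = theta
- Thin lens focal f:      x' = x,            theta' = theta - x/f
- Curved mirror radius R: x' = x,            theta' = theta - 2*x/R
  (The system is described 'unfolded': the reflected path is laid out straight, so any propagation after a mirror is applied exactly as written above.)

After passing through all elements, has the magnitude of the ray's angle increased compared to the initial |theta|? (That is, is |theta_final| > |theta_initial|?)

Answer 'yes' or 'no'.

Answer: yes

Derivation:
Initial: x=-3.0000 theta=-0.4000
After 1 (propagate distance d=30): x=-15.0000 theta=-0.4000
After 2 (thin lens f=10): x=-15.0000 theta=1.1000
After 3 (propagate distance d=9): x=-5.1000 theta=1.1000
After 4 (thin lens f=34): x=-5.1000 theta=1.2500
After 5 (propagate distance d=33): x=36.1500 theta=1.2500
After 6 (thin lens f=48): x=36.1500 theta=159/320 (≈0.4969)
After 7 (propagate distance d=10): x=6579/160 (≈41.1188) theta=159/320 (≈0.4969)
After 8 (curved mirror R=70): x=6579/160 (≈41.1188) theta=-7593/11200 (≈-0.6779)
After 9 (propagate distance d=13 (to screen)): x=361821/11200 (≈32.3054) theta=-7593/11200 (≈-0.6779)
|theta_initial|=0.4000 |theta_final|=7593/11200 (≈0.6779) -> increased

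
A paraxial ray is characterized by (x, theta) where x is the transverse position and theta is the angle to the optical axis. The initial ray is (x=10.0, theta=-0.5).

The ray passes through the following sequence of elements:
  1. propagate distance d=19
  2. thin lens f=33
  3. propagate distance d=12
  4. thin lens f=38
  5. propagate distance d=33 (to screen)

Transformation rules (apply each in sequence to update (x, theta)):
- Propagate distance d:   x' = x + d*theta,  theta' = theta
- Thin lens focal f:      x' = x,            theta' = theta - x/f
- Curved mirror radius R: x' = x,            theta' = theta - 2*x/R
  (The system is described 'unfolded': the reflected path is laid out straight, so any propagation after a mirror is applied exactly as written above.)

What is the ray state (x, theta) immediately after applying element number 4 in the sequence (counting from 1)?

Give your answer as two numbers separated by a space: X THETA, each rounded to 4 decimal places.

Initial: x=10.0000 theta=-0.5000
After 1 (propagate distance d=19): x=0.5000 theta=-0.5000
After 2 (thin lens f=33): x=0.5000 theta=-17/33 (≈-0.5152)
After 3 (propagate distance d=12): x=-125/22 (≈-5.6818) theta=-17/33 (≈-0.5152)
After 4 (thin lens f=38): x=-125/22 (≈-5.6818) theta=-917/2508 (≈-0.3656)
Rounded to 4 decimal places: x = -5.6818, theta = -0.3656

Answer: -5.6818 -0.3656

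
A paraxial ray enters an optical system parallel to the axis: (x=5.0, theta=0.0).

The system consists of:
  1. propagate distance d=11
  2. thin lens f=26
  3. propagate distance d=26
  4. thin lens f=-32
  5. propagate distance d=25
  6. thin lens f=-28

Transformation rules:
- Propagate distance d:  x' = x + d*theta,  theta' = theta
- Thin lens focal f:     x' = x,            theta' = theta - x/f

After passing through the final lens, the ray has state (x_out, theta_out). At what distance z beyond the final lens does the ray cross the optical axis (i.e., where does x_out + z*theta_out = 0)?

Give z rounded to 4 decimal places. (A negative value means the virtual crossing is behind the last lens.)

Answer: -13.2075

Derivation:
Initial: x=5.0000 theta=0.0000
After 1 (propagate distance d=11): x=5.0000 theta=0.0000
After 2 (thin lens f=26): x=5.0000 theta=-5/26 (≈-0.1923)
After 3 (propagate distance d=26): x=0.0000 theta=-5/26 (≈-0.1923)
After 4 (thin lens f=-32): x=0.0000 theta=-5/26 (≈-0.1923)
After 5 (propagate distance d=25): x=-125/26 (≈-4.8077) theta=-5/26 (≈-0.1923)
After 6 (thin lens f=-28): x=-125/26 (≈-4.8077) theta=-265/728 (≈-0.3640)
z_focus = -x_out/theta_out = -(-125/26)/(-265/728) = -700/53 ≈ -13.2075
Rounded to 4 decimal places: z = -13.2075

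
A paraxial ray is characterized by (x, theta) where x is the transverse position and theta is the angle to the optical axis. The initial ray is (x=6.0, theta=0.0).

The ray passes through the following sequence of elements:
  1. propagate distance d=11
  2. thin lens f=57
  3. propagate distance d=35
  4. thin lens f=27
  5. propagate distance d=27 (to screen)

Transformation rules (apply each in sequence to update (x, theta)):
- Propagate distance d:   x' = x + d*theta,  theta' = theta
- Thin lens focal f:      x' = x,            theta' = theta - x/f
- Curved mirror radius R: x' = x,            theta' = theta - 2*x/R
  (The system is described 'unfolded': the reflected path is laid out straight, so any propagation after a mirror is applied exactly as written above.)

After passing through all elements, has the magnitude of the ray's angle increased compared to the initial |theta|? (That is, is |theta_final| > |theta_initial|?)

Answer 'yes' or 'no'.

Initial: x=6.0000 theta=0.0000
After 1 (propagate distance d=11): x=6.0000 theta=0.0000
After 2 (thin lens f=57): x=6.0000 theta=-2/19 (≈-0.1053)
After 3 (propagate distance d=35): x=44/19 (≈2.3158) theta=-2/19 (≈-0.1053)
After 4 (thin lens f=27): x=44/19 (≈2.3158) theta=-98/513 (≈-0.1910)
After 5 (propagate distance d=27 (to screen)): x=-54/19 (≈-2.8421) theta=-98/513 (≈-0.1910)
|theta_initial|=0.0000 |theta_final|=98/513 (≈0.1910) -> increased

Answer: yes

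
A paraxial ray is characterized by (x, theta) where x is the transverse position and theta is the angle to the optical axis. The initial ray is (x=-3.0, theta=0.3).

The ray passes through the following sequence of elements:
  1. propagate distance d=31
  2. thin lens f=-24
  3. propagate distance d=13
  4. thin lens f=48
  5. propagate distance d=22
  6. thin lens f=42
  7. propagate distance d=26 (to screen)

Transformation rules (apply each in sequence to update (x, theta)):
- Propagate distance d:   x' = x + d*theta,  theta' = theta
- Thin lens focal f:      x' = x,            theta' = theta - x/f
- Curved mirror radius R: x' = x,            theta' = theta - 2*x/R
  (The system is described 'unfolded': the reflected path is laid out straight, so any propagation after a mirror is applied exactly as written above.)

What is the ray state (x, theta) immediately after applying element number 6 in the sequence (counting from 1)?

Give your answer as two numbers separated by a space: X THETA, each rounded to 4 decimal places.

Initial: x=-3.0000 theta=0.3000
After 1 (propagate distance d=31): x=6.3000 theta=0.3000
After 2 (thin lens f=-24): x=6.3000 theta=0.5625
After 3 (propagate distance d=13): x=13.6125 theta=0.5625
After 4 (thin lens f=48): x=13.6125 theta=357/1280 (≈0.2789)
After 5 (propagate distance d=22): x=12639/640 (≈19.7484) theta=357/1280 (≈0.2789)
After 6 (thin lens f=42): x=12639/640 (≈19.7484) theta=-857/4480 (≈-0.1913)
Rounded to 4 decimal places: x = 19.7484, theta = -0.1913

Answer: 19.7484 -0.1913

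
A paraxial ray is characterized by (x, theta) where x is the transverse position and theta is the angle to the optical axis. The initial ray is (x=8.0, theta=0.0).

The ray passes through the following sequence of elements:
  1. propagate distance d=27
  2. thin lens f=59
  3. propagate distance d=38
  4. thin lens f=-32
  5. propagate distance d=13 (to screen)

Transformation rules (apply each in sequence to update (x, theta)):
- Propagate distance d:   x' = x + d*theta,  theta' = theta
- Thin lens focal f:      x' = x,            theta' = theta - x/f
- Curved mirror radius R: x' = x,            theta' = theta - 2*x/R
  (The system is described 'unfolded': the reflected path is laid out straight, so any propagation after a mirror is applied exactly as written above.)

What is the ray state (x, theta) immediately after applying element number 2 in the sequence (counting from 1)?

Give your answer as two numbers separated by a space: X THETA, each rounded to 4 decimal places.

Initial: x=8.0000 theta=0.0000
After 1 (propagate distance d=27): x=8.0000 theta=0.0000
After 2 (thin lens f=59): x=8.0000 theta=-8/59 (≈-0.1356)
Rounded to 4 decimal places: x = 8.0000, theta = -0.1356

Answer: 8.0000 -0.1356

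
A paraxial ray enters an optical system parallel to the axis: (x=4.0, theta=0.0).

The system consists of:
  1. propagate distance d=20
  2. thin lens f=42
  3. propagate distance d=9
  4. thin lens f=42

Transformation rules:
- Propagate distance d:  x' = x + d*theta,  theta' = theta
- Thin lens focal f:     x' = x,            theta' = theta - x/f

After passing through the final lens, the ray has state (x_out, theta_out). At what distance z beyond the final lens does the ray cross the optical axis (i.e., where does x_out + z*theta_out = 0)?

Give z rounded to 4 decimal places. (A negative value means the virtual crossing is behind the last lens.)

Answer: 18.4800

Derivation:
Initial: x=4.0000 theta=0.0000
After 1 (propagate distance d=20): x=4.0000 theta=0.0000
After 2 (thin lens f=42): x=4.0000 theta=-2/21 (≈-0.0952)
After 3 (propagate distance d=9): x=22/7 (≈3.1429) theta=-2/21 (≈-0.0952)
After 4 (thin lens f=42): x=22/7 (≈3.1429) theta=-25/147 (≈-0.1701)
z_focus = -x_out/theta_out = -(22/7)/(-25/147) = 18.4800
Rounded to 4 decimal places: z = 18.4800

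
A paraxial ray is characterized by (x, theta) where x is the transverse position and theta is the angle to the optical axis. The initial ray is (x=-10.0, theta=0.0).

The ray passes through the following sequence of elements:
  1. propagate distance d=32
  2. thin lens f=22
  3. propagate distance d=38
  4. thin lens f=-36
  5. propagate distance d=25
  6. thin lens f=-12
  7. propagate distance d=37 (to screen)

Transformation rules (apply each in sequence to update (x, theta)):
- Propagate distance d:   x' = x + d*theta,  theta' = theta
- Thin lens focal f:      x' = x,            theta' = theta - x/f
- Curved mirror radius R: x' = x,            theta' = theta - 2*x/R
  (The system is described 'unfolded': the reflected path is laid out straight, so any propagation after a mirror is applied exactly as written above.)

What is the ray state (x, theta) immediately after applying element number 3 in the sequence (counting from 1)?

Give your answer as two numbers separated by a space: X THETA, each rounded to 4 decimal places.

Initial: x=-10.0000 theta=0.0000
After 1 (propagate distance d=32): x=-10.0000 theta=0.0000
After 2 (thin lens f=22): x=-10.0000 theta=5/11 (≈0.4545)
After 3 (propagate distance d=38): x=80/11 (≈7.2727) theta=5/11 (≈0.4545)
Rounded to 4 decimal places: x = 7.2727, theta = 0.4545

Answer: 7.2727 0.4545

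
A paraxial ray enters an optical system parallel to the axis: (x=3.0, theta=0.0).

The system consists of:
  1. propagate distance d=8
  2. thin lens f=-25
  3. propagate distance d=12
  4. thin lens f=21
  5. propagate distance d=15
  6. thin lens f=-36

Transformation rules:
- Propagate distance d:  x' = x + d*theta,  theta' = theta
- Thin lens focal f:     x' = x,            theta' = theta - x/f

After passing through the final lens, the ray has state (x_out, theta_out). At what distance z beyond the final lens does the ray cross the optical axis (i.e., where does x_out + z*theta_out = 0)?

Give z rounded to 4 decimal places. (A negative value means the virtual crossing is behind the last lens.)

Initial: x=3.0000 theta=0.0000
After 1 (propagate distance d=8): x=3.0000 theta=0.0000
After 2 (thin lens f=-25): x=3.0000 theta=0.1200
After 3 (propagate distance d=12): x=4.4400 theta=0.1200
After 4 (thin lens f=21): x=4.4400 theta=-16/175 (≈-0.0914)
After 5 (propagate distance d=15): x=537/175 (≈3.0686) theta=-16/175 (≈-0.0914)
After 6 (thin lens f=-36): x=537/175 (≈3.0686) theta=-13/2100 (≈-0.0062)
z_focus = -x_out/theta_out = -(537/175)/(-13/2100) = 6444/13 ≈ 495.6923
Rounded to 4 decimal places: z = 495.6923

Answer: 495.6923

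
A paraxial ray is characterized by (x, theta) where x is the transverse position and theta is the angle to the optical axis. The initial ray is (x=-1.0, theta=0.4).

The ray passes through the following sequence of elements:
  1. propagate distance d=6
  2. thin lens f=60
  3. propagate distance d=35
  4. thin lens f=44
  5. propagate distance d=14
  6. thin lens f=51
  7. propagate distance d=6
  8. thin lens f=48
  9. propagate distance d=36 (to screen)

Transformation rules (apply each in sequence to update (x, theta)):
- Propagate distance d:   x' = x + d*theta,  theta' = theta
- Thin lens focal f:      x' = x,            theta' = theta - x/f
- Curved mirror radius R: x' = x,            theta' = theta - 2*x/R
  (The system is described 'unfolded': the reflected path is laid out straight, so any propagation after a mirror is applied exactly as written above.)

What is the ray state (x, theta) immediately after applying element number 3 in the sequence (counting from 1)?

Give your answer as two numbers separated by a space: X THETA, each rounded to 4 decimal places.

Initial: x=-1.0000 theta=0.4000
After 1 (propagate distance d=6): x=1.4000 theta=0.4000
After 2 (thin lens f=60): x=1.4000 theta=113/300 (≈0.3767)
After 3 (propagate distance d=35): x=175/12 (≈14.5833) theta=113/300 (≈0.3767)
Rounded to 4 decimal places: x = 14.5833, theta = 0.3767

Answer: 14.5833 0.3767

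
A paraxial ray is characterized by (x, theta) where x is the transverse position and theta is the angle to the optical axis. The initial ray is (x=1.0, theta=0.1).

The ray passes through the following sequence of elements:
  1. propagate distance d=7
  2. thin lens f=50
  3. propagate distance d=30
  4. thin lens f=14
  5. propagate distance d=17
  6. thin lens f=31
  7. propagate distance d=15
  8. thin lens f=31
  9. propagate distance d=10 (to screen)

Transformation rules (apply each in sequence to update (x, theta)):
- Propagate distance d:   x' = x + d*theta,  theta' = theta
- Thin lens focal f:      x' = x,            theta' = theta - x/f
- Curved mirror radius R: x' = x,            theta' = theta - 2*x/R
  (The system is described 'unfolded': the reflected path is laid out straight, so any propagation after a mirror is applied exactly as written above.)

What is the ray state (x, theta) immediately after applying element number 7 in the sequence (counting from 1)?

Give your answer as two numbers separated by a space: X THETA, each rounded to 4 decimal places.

Answer: -2.7808 -0.2076

Derivation:
Initial: x=1.0000 theta=0.1000
After 1 (propagate distance d=7): x=1.7000 theta=0.1000
After 2 (thin lens f=50): x=1.7000 theta=0.0660
After 3 (propagate distance d=30): x=3.6800 theta=0.0660
After 4 (thin lens f=14): x=3.6800 theta=-689/3500 (≈-0.1969)
After 5 (propagate distance d=17): x=1167/3500 (≈0.3334) theta=-689/3500 (≈-0.1969)
After 6 (thin lens f=31): x=1167/3500 (≈0.3334) theta=-1609/7750 (≈-0.2076)
After 7 (propagate distance d=15): x=-301713/108500 (≈-2.7808) theta=-1609/7750 (≈-0.2076)
Rounded to 4 decimal places: x = -2.7808, theta = -0.2076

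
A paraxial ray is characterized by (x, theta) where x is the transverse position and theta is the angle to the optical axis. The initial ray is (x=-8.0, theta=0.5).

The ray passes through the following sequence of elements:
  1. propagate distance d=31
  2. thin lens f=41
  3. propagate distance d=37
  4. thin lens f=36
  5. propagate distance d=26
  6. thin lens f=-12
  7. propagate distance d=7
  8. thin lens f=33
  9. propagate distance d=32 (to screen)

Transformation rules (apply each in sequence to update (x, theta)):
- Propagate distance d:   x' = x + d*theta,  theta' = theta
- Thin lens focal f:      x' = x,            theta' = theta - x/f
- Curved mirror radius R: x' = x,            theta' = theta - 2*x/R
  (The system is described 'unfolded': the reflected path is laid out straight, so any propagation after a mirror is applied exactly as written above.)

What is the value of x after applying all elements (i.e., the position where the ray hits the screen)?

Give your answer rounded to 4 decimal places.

Answer: 29.8867

Derivation:
Initial: x=-8.0000 theta=0.5000
After 1 (propagate distance d=31): x=7.5000 theta=0.5000
After 2 (thin lens f=41): x=7.5000 theta=13/41 (≈0.3171)
After 3 (propagate distance d=37): x=1577/82 (≈19.2317) theta=13/41 (≈0.3171)
After 4 (thin lens f=36): x=1577/82 (≈19.2317) theta=-641/2952 (≈-0.2171)
After 5 (propagate distance d=26): x=20053/1476 (≈13.5860) theta=-641/2952 (≈-0.2171)
After 6 (thin lens f=-12): x=20053/1476 (≈13.5860) theta=16207/17712 (≈0.9150)
After 7 (propagate distance d=7): x=354085/17712 (≈19.9912) theta=16207/17712 (≈0.9150)
After 8 (thin lens f=33): x=354085/17712 (≈19.9912) theta=90373/292248 (≈0.3092)
After 9 (propagate distance d=32 (to screen)): x=17468677/584496 (≈29.8867) theta=90373/292248 (≈0.3092)
Rounded to 4 decimal places: x = 29.8867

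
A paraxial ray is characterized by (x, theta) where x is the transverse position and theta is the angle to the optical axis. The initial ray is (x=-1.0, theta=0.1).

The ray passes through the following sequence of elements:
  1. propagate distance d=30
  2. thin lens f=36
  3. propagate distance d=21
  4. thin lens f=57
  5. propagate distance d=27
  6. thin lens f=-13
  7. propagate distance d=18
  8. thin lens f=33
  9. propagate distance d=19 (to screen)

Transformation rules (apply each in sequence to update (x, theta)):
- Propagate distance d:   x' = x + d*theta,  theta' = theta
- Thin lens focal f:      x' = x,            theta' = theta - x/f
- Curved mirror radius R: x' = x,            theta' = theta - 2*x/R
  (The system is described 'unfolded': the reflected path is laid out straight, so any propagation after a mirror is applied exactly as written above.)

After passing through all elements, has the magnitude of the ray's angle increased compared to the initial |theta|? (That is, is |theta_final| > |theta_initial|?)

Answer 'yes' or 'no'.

Initial: x=-1.0000 theta=0.1000
After 1 (propagate distance d=30): x=2.0000 theta=0.1000
After 2 (thin lens f=36): x=2.0000 theta=2/45 (≈0.0444)
After 3 (propagate distance d=21): x=44/15 (≈2.9333) theta=2/45 (≈0.0444)
After 4 (thin lens f=57): x=44/15 (≈2.9333) theta=-2/285 (≈-0.0070)
After 5 (propagate distance d=27): x=782/285 (≈2.7439) theta=-2/285 (≈-0.0070)
After 6 (thin lens f=-13): x=782/285 (≈2.7439) theta=252/1235 (≈0.2040)
After 7 (propagate distance d=18): x=23774/3705 (≈6.4167) theta=252/1235 (≈0.2040)
After 8 (thin lens f=33): x=23774/3705 (≈6.4167) theta=1174/122265 (≈0.0096)
After 9 (propagate distance d=19 (to screen)): x=806848/122265 (≈6.5992) theta=1174/122265 (≈0.0096)
|theta_initial|=0.1000 |theta_final|=1174/122265 (≈0.0096) -> not increased

Answer: no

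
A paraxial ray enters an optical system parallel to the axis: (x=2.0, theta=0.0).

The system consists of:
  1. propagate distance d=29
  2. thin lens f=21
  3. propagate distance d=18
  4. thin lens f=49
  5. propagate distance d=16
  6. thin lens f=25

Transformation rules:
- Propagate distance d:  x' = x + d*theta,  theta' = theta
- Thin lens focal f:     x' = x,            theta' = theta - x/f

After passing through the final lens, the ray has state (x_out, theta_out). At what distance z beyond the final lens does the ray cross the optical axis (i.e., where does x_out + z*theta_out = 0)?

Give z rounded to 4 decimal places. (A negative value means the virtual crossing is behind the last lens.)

Initial: x=2.0000 theta=0.0000
After 1 (propagate distance d=29): x=2.0000 theta=0.0000
After 2 (thin lens f=21): x=2.0000 theta=-2/21 (≈-0.0952)
After 3 (propagate distance d=18): x=2/7 (≈0.2857) theta=-2/21 (≈-0.0952)
After 4 (thin lens f=49): x=2/7 (≈0.2857) theta=-104/1029 (≈-0.1011)
After 5 (propagate distance d=16): x=-1370/1029 (≈-1.3314) theta=-104/1029 (≈-0.1011)
After 6 (thin lens f=25): x=-1370/1029 (≈-1.3314) theta=-82/1715 (≈-0.0478)
z_focus = -x_out/theta_out = -(-1370/1029)/(-82/1715) = -3425/123 ≈ -27.8455
Rounded to 4 decimal places: z = -27.8455

Answer: -27.8455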